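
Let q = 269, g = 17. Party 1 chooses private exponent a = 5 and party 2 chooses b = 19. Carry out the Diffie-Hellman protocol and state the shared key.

Party 1 sends A = g^a mod q = 17^5 mod 269.
17^1 ≡ 17 (mod 269)
17^2 = (17^1)^2 ≡ 17^2 = 289 ≡ 20 (mod 269)
17^4 = (17^2)^2 ≡ 20^2 = 400 ≡ 131 (mod 269)
17^5 = 17^4 · 17^1 ≡ 131 · 17 ≡ 75 (mod 269).
So A = 75. Party 2 then computes K = A^b mod q = 75^19 mod 269.
75^1 ≡ 75 (mod 269)
75^2 = (75^1)^2 ≡ 75^2 = 5625 ≡ 245 (mod 269)
75^4 = (75^2)^2 ≡ 245^2 = 60025 ≡ 38 (mod 269)
75^8 = (75^4)^2 ≡ 38^2 = 1444 ≡ 99 (mod 269)
75^16 = (75^8)^2 ≡ 99^2 = 9801 ≡ 117 (mod 269)
75^19 = 75^16 · 75^2 · 75^1 ≡ 117 · 245 · 75 ≡ 27 (mod 269).

27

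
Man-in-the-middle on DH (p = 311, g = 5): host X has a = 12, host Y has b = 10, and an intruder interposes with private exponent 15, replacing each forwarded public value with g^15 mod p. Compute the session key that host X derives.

224

Host X receives an intruder's public value M = 5^15 mod 311 instead of the honest one.
5^1 ≡ 5 (mod 311)
5^2 = (5^1)^2 ≡ 5^2 = 25 ≡ 25 (mod 311)
5^4 = (5^2)^2 ≡ 25^2 = 625 ≡ 3 (mod 311)
5^8 = (5^4)^2 ≡ 3^2 = 9 ≡ 9 (mod 311)
5^15 = 5^8 · 5^4 · 5^2 · 5^1 ≡ 9 · 3 · 25 · 5 ≡ 265 (mod 311).
So M = 265. Host X computes K = M^12 mod 311.
265^1 ≡ 265 (mod 311)
265^2 = (265^1)^2 ≡ 265^2 = 70225 ≡ 250 (mod 311)
265^4 = (265^2)^2 ≡ 250^2 = 62500 ≡ 300 (mod 311)
265^8 = (265^4)^2 ≡ 300^2 = 90000 ≡ 121 (mod 311)
265^12 = 265^8 · 265^4 ≡ 121 · 300 ≡ 224 (mod 311).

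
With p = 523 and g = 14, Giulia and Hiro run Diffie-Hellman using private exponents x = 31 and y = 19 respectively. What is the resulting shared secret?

Hiro sends B = g^y mod p = 14^19 mod 523.
14^1 ≡ 14 (mod 523)
14^2 = (14^1)^2 ≡ 14^2 = 196 ≡ 196 (mod 523)
14^4 = (14^2)^2 ≡ 196^2 = 38416 ≡ 237 (mod 523)
14^8 = (14^4)^2 ≡ 237^2 = 56169 ≡ 208 (mod 523)
14^16 = (14^8)^2 ≡ 208^2 = 43264 ≡ 378 (mod 523)
14^19 = 14^16 · 14^2 · 14^1 ≡ 378 · 196 · 14 ≡ 123 (mod 523).
So B = 123. Giulia then computes K = B^x mod p = 123^31 mod 523.
123^1 ≡ 123 (mod 523)
123^2 = (123^1)^2 ≡ 123^2 = 15129 ≡ 485 (mod 523)
123^4 = (123^2)^2 ≡ 485^2 = 235225 ≡ 398 (mod 523)
123^8 = (123^4)^2 ≡ 398^2 = 158404 ≡ 458 (mod 523)
123^16 = (123^8)^2 ≡ 458^2 = 209764 ≡ 41 (mod 523)
123^31 = 123^16 · 123^8 · 123^4 · 123^2 · 123^1 ≡ 41 · 458 · 398 · 485 · 123 ≡ 188 (mod 523).

188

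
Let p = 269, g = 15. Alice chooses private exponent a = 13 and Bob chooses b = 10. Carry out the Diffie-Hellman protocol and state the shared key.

Bob sends B = g^b mod p = 15^10 mod 269.
15^1 ≡ 15 (mod 269)
15^2 = (15^1)^2 ≡ 15^2 = 225 ≡ 225 (mod 269)
15^4 = (15^2)^2 ≡ 225^2 = 50625 ≡ 53 (mod 269)
15^8 = (15^4)^2 ≡ 53^2 = 2809 ≡ 119 (mod 269)
15^10 = 15^8 · 15^2 ≡ 119 · 225 ≡ 144 (mod 269).
So B = 144. Alice then computes K = B^a mod p = 144^13 mod 269.
144^1 ≡ 144 (mod 269)
144^2 = (144^1)^2 ≡ 144^2 = 20736 ≡ 23 (mod 269)
144^4 = (144^2)^2 ≡ 23^2 = 529 ≡ 260 (mod 269)
144^8 = (144^4)^2 ≡ 260^2 = 67600 ≡ 81 (mod 269)
144^13 = 144^8 · 144^4 · 144^1 ≡ 81 · 260 · 144 ≡ 203 (mod 269).

203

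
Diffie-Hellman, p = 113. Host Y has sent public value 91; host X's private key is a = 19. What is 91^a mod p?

Shared key K = 91^19 mod 113.
91^1 ≡ 91 (mod 113)
91^2 = (91^1)^2 ≡ 91^2 = 8281 ≡ 32 (mod 113)
91^4 = (91^2)^2 ≡ 32^2 = 1024 ≡ 7 (mod 113)
91^8 = (91^4)^2 ≡ 7^2 = 49 ≡ 49 (mod 113)
91^16 = (91^8)^2 ≡ 49^2 = 2401 ≡ 28 (mod 113)
91^19 = 91^16 · 91^2 · 91^1 ≡ 28 · 32 · 91 ≡ 63 (mod 113).

63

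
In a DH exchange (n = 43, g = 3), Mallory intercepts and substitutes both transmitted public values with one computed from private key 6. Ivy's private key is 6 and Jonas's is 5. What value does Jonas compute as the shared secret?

Jonas receives Mallory's public value M = 3^6 mod 43 instead of the honest one.
3^1 ≡ 3 (mod 43)
3^2 = (3^1)^2 ≡ 3^2 = 9 ≡ 9 (mod 43)
3^4 = (3^2)^2 ≡ 9^2 = 81 ≡ 38 (mod 43)
3^6 = 3^4 · 3^2 ≡ 38 · 9 ≡ 41 (mod 43).
So M = 41. Jonas computes K = M^5 mod 43.
41^1 ≡ 41 (mod 43)
41^2 = (41^1)^2 ≡ 41^2 = 1681 ≡ 4 (mod 43)
41^4 = (41^2)^2 ≡ 4^2 = 16 ≡ 16 (mod 43)
41^5 = 41^4 · 41^1 ≡ 16 · 41 ≡ 11 (mod 43).

11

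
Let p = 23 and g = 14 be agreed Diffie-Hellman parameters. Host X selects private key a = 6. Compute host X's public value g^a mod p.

Public value = 14^6 mod 23.
14^1 ≡ 14 (mod 23)
14^2 = (14^1)^2 ≡ 14^2 = 196 ≡ 12 (mod 23)
14^4 = (14^2)^2 ≡ 12^2 = 144 ≡ 6 (mod 23)
14^6 = 14^4 · 14^2 ≡ 6 · 12 ≡ 3 (mod 23).

3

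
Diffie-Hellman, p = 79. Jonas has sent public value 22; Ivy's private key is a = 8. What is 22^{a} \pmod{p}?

46

Shared key K = 22^8 mod 79.
22^1 ≡ 22 (mod 79)
22^2 = (22^1)^2 ≡ 22^2 = 484 ≡ 10 (mod 79)
22^4 = (22^2)^2 ≡ 10^2 = 100 ≡ 21 (mod 79)
22^8 = (22^4)^2 ≡ 21^2 = 441 ≡ 46 (mod 79)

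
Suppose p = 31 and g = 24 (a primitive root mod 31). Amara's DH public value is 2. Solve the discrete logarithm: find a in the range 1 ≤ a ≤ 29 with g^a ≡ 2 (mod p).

18

Try successive powers of 24 modulo 31:
24^1 ≡ 24
24^2 ≡ 18
24^3 ≡ 29
24^4 ≡ 14
24^5 ≡ 26
24^6 ≡ 4
24^7 ≡ 3
24^8 ≡ 10
24^9 ≡ 23
24^10 ≡ 25
24^11 ≡ 11
24^12 ≡ 16
24^13 ≡ 12
24^14 ≡ 9
24^15 ≡ 30
24^16 ≡ 7
24^17 ≡ 13
24^18 ≡ 2
Found: a = 18.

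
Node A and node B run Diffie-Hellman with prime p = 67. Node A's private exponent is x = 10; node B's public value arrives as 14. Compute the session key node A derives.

Shared key K = 14^10 mod 67.
14^1 ≡ 14 (mod 67)
14^2 = (14^1)^2 ≡ 14^2 = 196 ≡ 62 (mod 67)
14^4 = (14^2)^2 ≡ 62^2 = 3844 ≡ 25 (mod 67)
14^8 = (14^4)^2 ≡ 25^2 = 625 ≡ 22 (mod 67)
14^10 = 14^8 · 14^2 ≡ 22 · 62 ≡ 24 (mod 67).

24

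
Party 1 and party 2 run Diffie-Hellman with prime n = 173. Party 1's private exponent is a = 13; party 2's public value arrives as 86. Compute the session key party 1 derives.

17

Shared key K = 86^13 mod 173.
86^1 ≡ 86 (mod 173)
86^2 = (86^1)^2 ≡ 86^2 = 7396 ≡ 130 (mod 173)
86^4 = (86^2)^2 ≡ 130^2 = 16900 ≡ 119 (mod 173)
86^8 = (86^4)^2 ≡ 119^2 = 14161 ≡ 148 (mod 173)
86^13 = 86^8 · 86^4 · 86^1 ≡ 148 · 119 · 86 ≡ 17 (mod 173).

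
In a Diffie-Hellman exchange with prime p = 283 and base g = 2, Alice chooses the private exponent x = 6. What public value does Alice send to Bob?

64

Public value = 2^6 (mod 283).
2^1 ≡ 2 (mod 283)
2^2 = (2^1)^2 ≡ 2^2 = 4 ≡ 4 (mod 283)
2^4 = (2^2)^2 ≡ 4^2 = 16 ≡ 16 (mod 283)
2^6 = 2^4 · 2^2 ≡ 16 · 4 ≡ 64 (mod 283).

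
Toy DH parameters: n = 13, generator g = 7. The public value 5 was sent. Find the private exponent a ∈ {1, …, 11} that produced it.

3

Try successive powers of 7 modulo 13:
7^1 ≡ 7
7^2 ≡ 10
7^3 ≡ 5
Found: a = 3.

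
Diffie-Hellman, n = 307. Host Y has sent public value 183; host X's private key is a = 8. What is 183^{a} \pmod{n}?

Shared key K = 183^8 mod 307.
183^1 ≡ 183 (mod 307)
183^2 = (183^1)^2 ≡ 183^2 = 33489 ≡ 26 (mod 307)
183^4 = (183^2)^2 ≡ 26^2 = 676 ≡ 62 (mod 307)
183^8 = (183^4)^2 ≡ 62^2 = 3844 ≡ 160 (mod 307)

160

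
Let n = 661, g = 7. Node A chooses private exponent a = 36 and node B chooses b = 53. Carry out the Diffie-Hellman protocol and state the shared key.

Node A sends A = g^a mod n = 7^36 mod 661.
7^1 ≡ 7 (mod 661)
7^2 = (7^1)^2 ≡ 7^2 = 49 ≡ 49 (mod 661)
7^4 = (7^2)^2 ≡ 49^2 = 2401 ≡ 418 (mod 661)
7^8 = (7^4)^2 ≡ 418^2 = 174724 ≡ 220 (mod 661)
7^16 = (7^8)^2 ≡ 220^2 = 48400 ≡ 147 (mod 661)
7^32 = (7^16)^2 ≡ 147^2 = 21609 ≡ 457 (mod 661)
7^36 = 7^32 · 7^4 ≡ 457 · 418 ≡ 658 (mod 661).
So A = 658. Node B then computes K = A^b mod n = 658^53 mod 661.
658^1 ≡ 658 (mod 661)
658^2 = (658^1)^2 ≡ 658^2 = 432964 ≡ 9 (mod 661)
658^4 = (658^2)^2 ≡ 9^2 = 81 ≡ 81 (mod 661)
658^8 = (658^4)^2 ≡ 81^2 = 6561 ≡ 612 (mod 661)
658^16 = (658^8)^2 ≡ 612^2 = 374544 ≡ 418 (mod 661)
658^32 = (658^16)^2 ≡ 418^2 = 174724 ≡ 220 (mod 661)
658^53 = 658^32 · 658^16 · 658^4 · 658^1 ≡ 220 · 418 · 81 · 658 ≡ 147 (mod 661).

147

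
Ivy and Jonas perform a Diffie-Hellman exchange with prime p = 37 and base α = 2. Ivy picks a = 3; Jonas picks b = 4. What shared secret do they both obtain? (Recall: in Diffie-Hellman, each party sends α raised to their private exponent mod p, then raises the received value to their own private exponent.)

Jonas sends B = α^b mod p = 2^4 mod 37.
2^1 ≡ 2 (mod 37)
2^2 = (2^1)^2 ≡ 2^2 = 4 ≡ 4 (mod 37)
2^4 = (2^2)^2 ≡ 4^2 = 16 ≡ 16 (mod 37)
So B = 16. Ivy then computes K = B^a mod p = 16^3 mod 37.
16^1 ≡ 16 (mod 37)
16^2 = (16^1)^2 ≡ 16^2 = 256 ≡ 34 (mod 37)
16^3 = 16^2 · 16^1 ≡ 34 · 16 ≡ 26 (mod 37).

26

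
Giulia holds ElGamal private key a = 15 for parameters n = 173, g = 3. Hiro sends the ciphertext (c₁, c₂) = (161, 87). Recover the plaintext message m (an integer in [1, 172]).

73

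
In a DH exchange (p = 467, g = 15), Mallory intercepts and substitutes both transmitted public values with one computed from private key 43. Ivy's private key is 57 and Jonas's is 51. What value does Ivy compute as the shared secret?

321

Ivy receives Mallory's public value M = 15^43 mod 467 instead of the honest one.
15^1 ≡ 15 (mod 467)
15^2 = (15^1)^2 ≡ 15^2 = 225 ≡ 225 (mod 467)
15^4 = (15^2)^2 ≡ 225^2 = 50625 ≡ 189 (mod 467)
15^8 = (15^4)^2 ≡ 189^2 = 35721 ≡ 229 (mod 467)
15^16 = (15^8)^2 ≡ 229^2 = 52441 ≡ 137 (mod 467)
15^32 = (15^16)^2 ≡ 137^2 = 18769 ≡ 89 (mod 467)
15^43 = 15^32 · 15^8 · 15^2 · 15^1 ≡ 89 · 229 · 225 · 15 ≡ 44 (mod 467).
So M = 44. Ivy computes K = M^57 mod 467.
44^1 ≡ 44 (mod 467)
44^2 = (44^1)^2 ≡ 44^2 = 1936 ≡ 68 (mod 467)
44^4 = (44^2)^2 ≡ 68^2 = 4624 ≡ 421 (mod 467)
44^8 = (44^4)^2 ≡ 421^2 = 177241 ≡ 248 (mod 467)
44^16 = (44^8)^2 ≡ 248^2 = 61504 ≡ 327 (mod 467)
44^32 = (44^16)^2 ≡ 327^2 = 106929 ≡ 453 (mod 467)
44^57 = 44^32 · 44^16 · 44^8 · 44^1 ≡ 453 · 327 · 248 · 44 ≡ 321 (mod 467).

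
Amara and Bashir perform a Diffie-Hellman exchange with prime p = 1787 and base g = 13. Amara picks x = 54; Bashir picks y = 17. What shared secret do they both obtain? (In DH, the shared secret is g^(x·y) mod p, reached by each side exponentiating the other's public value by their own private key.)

1420

Bashir sends B = g^y mod p = 13^17 mod 1787.
13^1 ≡ 13 (mod 1787)
13^2 = (13^1)^2 ≡ 13^2 = 169 ≡ 169 (mod 1787)
13^4 = (13^2)^2 ≡ 169^2 = 28561 ≡ 1756 (mod 1787)
13^8 = (13^4)^2 ≡ 1756^2 = 3083536 ≡ 961 (mod 1787)
13^16 = (13^8)^2 ≡ 961^2 = 923521 ≡ 1429 (mod 1787)
13^17 = 13^16 · 13^1 ≡ 1429 · 13 ≡ 707 (mod 1787).
So B = 707. Amara then computes K = B^x mod p = 707^54 mod 1787.
707^1 ≡ 707 (mod 1787)
707^2 = (707^1)^2 ≡ 707^2 = 499849 ≡ 1276 (mod 1787)
707^4 = (707^2)^2 ≡ 1276^2 = 1628176 ≡ 219 (mod 1787)
707^8 = (707^4)^2 ≡ 219^2 = 47961 ≡ 1499 (mod 1787)
707^16 = (707^8)^2 ≡ 1499^2 = 2247001 ≡ 742 (mod 1787)
707^32 = (707^16)^2 ≡ 742^2 = 550564 ≡ 168 (mod 1787)
707^54 = 707^32 · 707^16 · 707^4 · 707^2 ≡ 168 · 742 · 219 · 1276 ≡ 1420 (mod 1787).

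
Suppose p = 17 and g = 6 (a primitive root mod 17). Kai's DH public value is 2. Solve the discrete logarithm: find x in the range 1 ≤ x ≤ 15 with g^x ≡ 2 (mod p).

Try successive powers of 6 modulo 17:
6^1 ≡ 6
6^2 ≡ 2
Found: x = 2.

2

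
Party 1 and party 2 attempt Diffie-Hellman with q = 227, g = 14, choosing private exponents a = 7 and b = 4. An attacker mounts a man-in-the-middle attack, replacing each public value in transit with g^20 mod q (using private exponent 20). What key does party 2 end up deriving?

129

Party 2 receives an attacker's public value M = 14^20 mod 227 instead of the honest one.
14^1 ≡ 14 (mod 227)
14^2 = (14^1)^2 ≡ 14^2 = 196 ≡ 196 (mod 227)
14^4 = (14^2)^2 ≡ 196^2 = 38416 ≡ 53 (mod 227)
14^8 = (14^4)^2 ≡ 53^2 = 2809 ≡ 85 (mod 227)
14^16 = (14^8)^2 ≡ 85^2 = 7225 ≡ 188 (mod 227)
14^20 = 14^16 · 14^4 ≡ 188 · 53 ≡ 203 (mod 227).
So M = 203. Party 2 computes K = M^4 mod 227.
203^1 ≡ 203 (mod 227)
203^2 = (203^1)^2 ≡ 203^2 = 41209 ≡ 122 (mod 227)
203^4 = (203^2)^2 ≡ 122^2 = 14884 ≡ 129 (mod 227)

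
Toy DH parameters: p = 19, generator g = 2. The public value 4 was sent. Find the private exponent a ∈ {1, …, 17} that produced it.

2

Try successive powers of 2 modulo 19:
2^1 ≡ 2
2^2 ≡ 4
Found: a = 2.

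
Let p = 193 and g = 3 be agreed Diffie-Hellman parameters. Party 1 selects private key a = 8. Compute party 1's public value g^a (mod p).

Public value = 3^8 (mod 193).
3^1 ≡ 3 (mod 193)
3^2 = (3^1)^2 ≡ 3^2 = 9 ≡ 9 (mod 193)
3^4 = (3^2)^2 ≡ 9^2 = 81 ≡ 81 (mod 193)
3^8 = (3^4)^2 ≡ 81^2 = 6561 ≡ 192 (mod 193)

192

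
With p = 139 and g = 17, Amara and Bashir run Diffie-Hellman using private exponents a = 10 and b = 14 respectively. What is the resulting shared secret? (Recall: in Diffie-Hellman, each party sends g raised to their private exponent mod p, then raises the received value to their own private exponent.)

Bashir sends B = g^b mod p = 17^14 mod 139.
17^1 ≡ 17 (mod 139)
17^2 = (17^1)^2 ≡ 17^2 = 289 ≡ 11 (mod 139)
17^4 = (17^2)^2 ≡ 11^2 = 121 ≡ 121 (mod 139)
17^8 = (17^4)^2 ≡ 121^2 = 14641 ≡ 46 (mod 139)
17^14 = 17^8 · 17^4 · 17^2 ≡ 46 · 121 · 11 ≡ 66 (mod 139).
So B = 66. Amara then computes K = B^a mod p = 66^10 mod 139.
66^1 ≡ 66 (mod 139)
66^2 = (66^1)^2 ≡ 66^2 = 4356 ≡ 47 (mod 139)
66^4 = (66^2)^2 ≡ 47^2 = 2209 ≡ 124 (mod 139)
66^8 = (66^4)^2 ≡ 124^2 = 15376 ≡ 86 (mod 139)
66^10 = 66^8 · 66^2 ≡ 86 · 47 ≡ 11 (mod 139).

11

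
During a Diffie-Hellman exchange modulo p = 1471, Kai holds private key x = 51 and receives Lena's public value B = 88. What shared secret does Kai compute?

337

Shared key K = 88^51 mod 1471.
88^1 ≡ 88 (mod 1471)
88^2 = (88^1)^2 ≡ 88^2 = 7744 ≡ 389 (mod 1471)
88^4 = (88^2)^2 ≡ 389^2 = 151321 ≡ 1279 (mod 1471)
88^8 = (88^4)^2 ≡ 1279^2 = 1635841 ≡ 89 (mod 1471)
88^16 = (88^8)^2 ≡ 89^2 = 7921 ≡ 566 (mod 1471)
88^32 = (88^16)^2 ≡ 566^2 = 320356 ≡ 1149 (mod 1471)
88^51 = 88^32 · 88^16 · 88^2 · 88^1 ≡ 1149 · 566 · 389 · 88 ≡ 337 (mod 1471).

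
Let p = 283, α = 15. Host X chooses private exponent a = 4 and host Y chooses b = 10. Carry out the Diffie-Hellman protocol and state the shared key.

275

Host X sends A = α^a mod p = 15^4 mod 283.
15^1 ≡ 15 (mod 283)
15^2 = (15^1)^2 ≡ 15^2 = 225 ≡ 225 (mod 283)
15^4 = (15^2)^2 ≡ 225^2 = 50625 ≡ 251 (mod 283)
So A = 251. Host Y then computes K = A^b mod p = 251^10 mod 283.
251^1 ≡ 251 (mod 283)
251^2 = (251^1)^2 ≡ 251^2 = 63001 ≡ 175 (mod 283)
251^4 = (251^2)^2 ≡ 175^2 = 30625 ≡ 61 (mod 283)
251^8 = (251^4)^2 ≡ 61^2 = 3721 ≡ 42 (mod 283)
251^10 = 251^8 · 251^2 ≡ 42 · 175 ≡ 275 (mod 283).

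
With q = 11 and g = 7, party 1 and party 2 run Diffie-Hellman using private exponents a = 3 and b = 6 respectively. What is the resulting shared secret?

Party 1 sends A = g^a mod q = 7^3 mod 11.
7^1 ≡ 7 (mod 11)
7^2 = (7^1)^2 ≡ 7^2 = 49 ≡ 5 (mod 11)
7^3 = 7^2 · 7^1 ≡ 5 · 7 ≡ 2 (mod 11).
So A = 2. Party 2 then computes K = A^b mod q = 2^6 mod 11.
2^1 ≡ 2 (mod 11)
2^2 = (2^1)^2 ≡ 2^2 = 4 ≡ 4 (mod 11)
2^4 = (2^2)^2 ≡ 4^2 = 16 ≡ 5 (mod 11)
2^6 = 2^4 · 2^2 ≡ 5 · 4 ≡ 9 (mod 11).

9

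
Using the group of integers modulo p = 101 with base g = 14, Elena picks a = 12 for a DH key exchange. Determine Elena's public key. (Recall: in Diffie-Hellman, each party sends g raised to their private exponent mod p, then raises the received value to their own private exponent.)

95

Public value = 14^{12} \pmod{101}.
14^1 ≡ 14 (mod 101)
14^2 = (14^1)^2 ≡ 14^2 = 196 ≡ 95 (mod 101)
14^4 = (14^2)^2 ≡ 95^2 = 9025 ≡ 36 (mod 101)
14^8 = (14^4)^2 ≡ 36^2 = 1296 ≡ 84 (mod 101)
14^12 = 14^8 · 14^4 ≡ 84 · 36 ≡ 95 (mod 101).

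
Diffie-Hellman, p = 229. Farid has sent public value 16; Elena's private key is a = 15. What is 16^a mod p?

60

Shared key K = 16^15 mod 229.
16^1 ≡ 16 (mod 229)
16^2 = (16^1)^2 ≡ 16^2 = 256 ≡ 27 (mod 229)
16^4 = (16^2)^2 ≡ 27^2 = 729 ≡ 42 (mod 229)
16^8 = (16^4)^2 ≡ 42^2 = 1764 ≡ 161 (mod 229)
16^15 = 16^8 · 16^4 · 16^2 · 16^1 ≡ 161 · 42 · 27 · 16 ≡ 60 (mod 229).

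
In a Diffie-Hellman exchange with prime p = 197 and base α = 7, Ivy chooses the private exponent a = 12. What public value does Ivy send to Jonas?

Public value = 7^12 mod 197.
7^1 ≡ 7 (mod 197)
7^2 = (7^1)^2 ≡ 7^2 = 49 ≡ 49 (mod 197)
7^4 = (7^2)^2 ≡ 49^2 = 2401 ≡ 37 (mod 197)
7^8 = (7^4)^2 ≡ 37^2 = 1369 ≡ 187 (mod 197)
7^12 = 7^8 · 7^4 ≡ 187 · 37 ≡ 24 (mod 197).

24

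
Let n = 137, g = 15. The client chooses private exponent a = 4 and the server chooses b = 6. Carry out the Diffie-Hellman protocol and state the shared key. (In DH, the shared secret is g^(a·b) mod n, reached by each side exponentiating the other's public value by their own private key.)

38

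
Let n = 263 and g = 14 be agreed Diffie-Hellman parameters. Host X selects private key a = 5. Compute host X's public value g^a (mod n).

252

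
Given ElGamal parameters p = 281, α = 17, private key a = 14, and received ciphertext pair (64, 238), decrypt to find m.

140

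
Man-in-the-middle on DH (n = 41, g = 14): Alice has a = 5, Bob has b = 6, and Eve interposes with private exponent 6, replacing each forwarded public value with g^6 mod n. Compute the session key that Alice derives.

9

Alice receives Eve's public value M = 14^6 mod 41 instead of the honest one.
14^1 ≡ 14 (mod 41)
14^2 = (14^1)^2 ≡ 14^2 = 196 ≡ 32 (mod 41)
14^4 = (14^2)^2 ≡ 32^2 = 1024 ≡ 40 (mod 41)
14^6 = 14^4 · 14^2 ≡ 40 · 32 ≡ 9 (mod 41).
So M = 9. Alice computes K = M^5 mod 41.
9^1 ≡ 9 (mod 41)
9^2 = (9^1)^2 ≡ 9^2 = 81 ≡ 40 (mod 41)
9^4 = (9^2)^2 ≡ 40^2 = 1600 ≡ 1 (mod 41)
9^5 = 9^4 · 9^1 ≡ 1 · 9 ≡ 9 (mod 41).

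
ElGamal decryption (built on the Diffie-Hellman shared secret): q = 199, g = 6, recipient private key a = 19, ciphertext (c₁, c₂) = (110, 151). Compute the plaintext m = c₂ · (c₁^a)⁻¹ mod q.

Shared mask s = c₁^a mod q = 110^19 mod 199.
110^1 ≡ 110 (mod 199)
110^2 = (110^1)^2 ≡ 110^2 = 12100 ≡ 160 (mod 199)
110^4 = (110^2)^2 ≡ 160^2 = 25600 ≡ 128 (mod 199)
110^8 = (110^4)^2 ≡ 128^2 = 16384 ≡ 66 (mod 199)
110^16 = (110^8)^2 ≡ 66^2 = 4356 ≡ 177 (mod 199)
110^19 = 110^16 · 110^2 · 110^1 ≡ 177 · 160 · 110 ≡ 54 (mod 199).
So s = 54; s⁻¹ ≡ 129 (mod 199).
m = c₂ · s⁻¹ mod 199 = 151 · 129 mod 199 = 176.

176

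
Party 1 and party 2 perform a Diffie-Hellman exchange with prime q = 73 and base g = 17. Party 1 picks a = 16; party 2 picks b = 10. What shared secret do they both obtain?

64

Party 1 sends A = g^a mod q = 17^16 mod 73.
17^1 ≡ 17 (mod 73)
17^2 = (17^1)^2 ≡ 17^2 = 289 ≡ 70 (mod 73)
17^4 = (17^2)^2 ≡ 70^2 = 4900 ≡ 9 (mod 73)
17^8 = (17^4)^2 ≡ 9^2 = 81 ≡ 8 (mod 73)
17^16 = (17^8)^2 ≡ 8^2 = 64 ≡ 64 (mod 73)
So A = 64. Party 2 then computes K = A^b mod q = 64^10 mod 73.
64^1 ≡ 64 (mod 73)
64^2 = (64^1)^2 ≡ 64^2 = 4096 ≡ 8 (mod 73)
64^4 = (64^2)^2 ≡ 8^2 = 64 ≡ 64 (mod 73)
64^8 = (64^4)^2 ≡ 64^2 = 4096 ≡ 8 (mod 73)
64^10 = 64^8 · 64^2 ≡ 8 · 8 ≡ 64 (mod 73).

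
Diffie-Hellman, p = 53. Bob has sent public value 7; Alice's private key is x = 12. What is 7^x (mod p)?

Shared key K = 7^12 mod 53.
7^1 ≡ 7 (mod 53)
7^2 = (7^1)^2 ≡ 7^2 = 49 ≡ 49 (mod 53)
7^4 = (7^2)^2 ≡ 49^2 = 2401 ≡ 16 (mod 53)
7^8 = (7^4)^2 ≡ 16^2 = 256 ≡ 44 (mod 53)
7^12 = 7^8 · 7^4 ≡ 44 · 16 ≡ 15 (mod 53).

15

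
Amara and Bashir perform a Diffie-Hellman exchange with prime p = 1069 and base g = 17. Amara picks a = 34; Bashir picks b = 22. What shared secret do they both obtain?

484

Bashir sends B = g^b mod p = 17^22 mod 1069.
17^1 ≡ 17 (mod 1069)
17^2 = (17^1)^2 ≡ 17^2 = 289 ≡ 289 (mod 1069)
17^4 = (17^2)^2 ≡ 289^2 = 83521 ≡ 139 (mod 1069)
17^8 = (17^4)^2 ≡ 139^2 = 19321 ≡ 79 (mod 1069)
17^16 = (17^8)^2 ≡ 79^2 = 6241 ≡ 896 (mod 1069)
17^22 = 17^16 · 17^4 · 17^2 ≡ 896 · 139 · 289 ≡ 1055 (mod 1069).
So B = 1055. Amara then computes K = B^a mod p = 1055^34 mod 1069.
1055^1 ≡ 1055 (mod 1069)
1055^2 = (1055^1)^2 ≡ 1055^2 = 1113025 ≡ 196 (mod 1069)
1055^4 = (1055^2)^2 ≡ 196^2 = 38416 ≡ 1001 (mod 1069)
1055^8 = (1055^4)^2 ≡ 1001^2 = 1002001 ≡ 348 (mod 1069)
1055^16 = (1055^8)^2 ≡ 348^2 = 121104 ≡ 307 (mod 1069)
1055^32 = (1055^16)^2 ≡ 307^2 = 94249 ≡ 177 (mod 1069)
1055^34 = 1055^32 · 1055^2 ≡ 177 · 196 ≡ 484 (mod 1069).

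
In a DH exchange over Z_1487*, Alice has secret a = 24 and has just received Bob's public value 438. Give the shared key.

1131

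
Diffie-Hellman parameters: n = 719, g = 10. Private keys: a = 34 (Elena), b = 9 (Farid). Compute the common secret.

Farid sends B = g^b mod n = 10^9 mod 719.
10^1 ≡ 10 (mod 719)
10^2 = (10^1)^2 ≡ 10^2 = 100 ≡ 100 (mod 719)
10^4 = (10^2)^2 ≡ 100^2 = 10000 ≡ 653 (mod 719)
10^8 = (10^4)^2 ≡ 653^2 = 426409 ≡ 42 (mod 719)
10^9 = 10^8 · 10^1 ≡ 42 · 10 ≡ 420 (mod 719).
So B = 420. Elena then computes K = B^a mod n = 420^34 mod 719.
420^1 ≡ 420 (mod 719)
420^2 = (420^1)^2 ≡ 420^2 = 176400 ≡ 245 (mod 719)
420^4 = (420^2)^2 ≡ 245^2 = 60025 ≡ 348 (mod 719)
420^8 = (420^4)^2 ≡ 348^2 = 121104 ≡ 312 (mod 719)
420^16 = (420^8)^2 ≡ 312^2 = 97344 ≡ 279 (mod 719)
420^32 = (420^16)^2 ≡ 279^2 = 77841 ≡ 189 (mod 719)
420^34 = 420^32 · 420^2 ≡ 189 · 245 ≡ 289 (mod 719).

289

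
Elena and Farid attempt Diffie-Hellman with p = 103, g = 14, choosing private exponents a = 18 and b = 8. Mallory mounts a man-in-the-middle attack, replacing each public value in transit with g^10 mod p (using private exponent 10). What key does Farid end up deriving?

76

Farid receives Mallory's public value M = 14^10 mod 103 instead of the honest one.
14^1 ≡ 14 (mod 103)
14^2 = (14^1)^2 ≡ 14^2 = 196 ≡ 93 (mod 103)
14^4 = (14^2)^2 ≡ 93^2 = 8649 ≡ 100 (mod 103)
14^8 = (14^4)^2 ≡ 100^2 = 10000 ≡ 9 (mod 103)
14^10 = 14^8 · 14^2 ≡ 9 · 93 ≡ 13 (mod 103).
So M = 13. Farid computes K = M^8 mod 103.
13^1 ≡ 13 (mod 103)
13^2 = (13^1)^2 ≡ 13^2 = 169 ≡ 66 (mod 103)
13^4 = (13^2)^2 ≡ 66^2 = 4356 ≡ 30 (mod 103)
13^8 = (13^4)^2 ≡ 30^2 = 900 ≡ 76 (mod 103)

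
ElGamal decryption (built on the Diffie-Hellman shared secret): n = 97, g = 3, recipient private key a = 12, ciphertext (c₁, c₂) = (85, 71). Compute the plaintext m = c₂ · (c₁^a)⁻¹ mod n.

Shared mask s = c₁^a mod n = 85^12 mod 97.
85^1 ≡ 85 (mod 97)
85^2 = (85^1)^2 ≡ 85^2 = 7225 ≡ 47 (mod 97)
85^4 = (85^2)^2 ≡ 47^2 = 2209 ≡ 75 (mod 97)
85^8 = (85^4)^2 ≡ 75^2 = 5625 ≡ 96 (mod 97)
85^12 = 85^8 · 85^4 ≡ 96 · 75 ≡ 22 (mod 97).
So s = 22; s⁻¹ ≡ 75 (mod 97).
m = c₂ · s⁻¹ mod 97 = 71 · 75 mod 97 = 87.

87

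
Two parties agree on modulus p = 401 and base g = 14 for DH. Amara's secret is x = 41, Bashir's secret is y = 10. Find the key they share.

72

Bashir sends B = g^y mod p = 14^10 mod 401.
14^1 ≡ 14 (mod 401)
14^2 = (14^1)^2 ≡ 14^2 = 196 ≡ 196 (mod 401)
14^4 = (14^2)^2 ≡ 196^2 = 38416 ≡ 321 (mod 401)
14^8 = (14^4)^2 ≡ 321^2 = 103041 ≡ 385 (mod 401)
14^10 = 14^8 · 14^2 ≡ 385 · 196 ≡ 72 (mod 401).
So B = 72. Amara then computes K = B^x mod p = 72^41 mod 401.
72^1 ≡ 72 (mod 401)
72^2 = (72^1)^2 ≡ 72^2 = 5184 ≡ 372 (mod 401)
72^4 = (72^2)^2 ≡ 372^2 = 138384 ≡ 39 (mod 401)
72^8 = (72^4)^2 ≡ 39^2 = 1521 ≡ 318 (mod 401)
72^16 = (72^8)^2 ≡ 318^2 = 101124 ≡ 72 (mod 401)
72^32 = (72^16)^2 ≡ 72^2 = 5184 ≡ 372 (mod 401)
72^41 = 72^32 · 72^8 · 72^1 ≡ 372 · 318 · 72 ≡ 72 (mod 401).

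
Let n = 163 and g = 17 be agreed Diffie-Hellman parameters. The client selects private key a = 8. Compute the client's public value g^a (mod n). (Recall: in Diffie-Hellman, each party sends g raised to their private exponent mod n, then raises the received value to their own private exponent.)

150

Public value = 17^8 (mod 163).
17^1 ≡ 17 (mod 163)
17^2 = (17^1)^2 ≡ 17^2 = 289 ≡ 126 (mod 163)
17^4 = (17^2)^2 ≡ 126^2 = 15876 ≡ 65 (mod 163)
17^8 = (17^4)^2 ≡ 65^2 = 4225 ≡ 150 (mod 163)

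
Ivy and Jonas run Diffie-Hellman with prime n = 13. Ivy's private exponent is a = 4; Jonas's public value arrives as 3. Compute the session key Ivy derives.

3

Shared key K = 3^4 mod 13.
3^1 ≡ 3 (mod 13)
3^2 = (3^1)^2 ≡ 3^2 = 9 ≡ 9 (mod 13)
3^4 = (3^2)^2 ≡ 9^2 = 81 ≡ 3 (mod 13)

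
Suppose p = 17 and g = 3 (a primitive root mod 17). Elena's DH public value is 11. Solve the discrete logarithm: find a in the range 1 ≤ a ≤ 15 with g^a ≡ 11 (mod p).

Try successive powers of 3 modulo 17:
3^1 ≡ 3
3^2 ≡ 9
3^3 ≡ 10
3^4 ≡ 13
3^5 ≡ 5
3^6 ≡ 15
3^7 ≡ 11
Found: a = 7.

7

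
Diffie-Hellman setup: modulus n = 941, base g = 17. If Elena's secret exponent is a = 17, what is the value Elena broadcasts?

370

Public value = 17^17 mod 941.
17^1 ≡ 17 (mod 941)
17^2 = (17^1)^2 ≡ 17^2 = 289 ≡ 289 (mod 941)
17^4 = (17^2)^2 ≡ 289^2 = 83521 ≡ 713 (mod 941)
17^8 = (17^4)^2 ≡ 713^2 = 508369 ≡ 229 (mod 941)
17^16 = (17^8)^2 ≡ 229^2 = 52441 ≡ 686 (mod 941)
17^17 = 17^16 · 17^1 ≡ 686 · 17 ≡ 370 (mod 941).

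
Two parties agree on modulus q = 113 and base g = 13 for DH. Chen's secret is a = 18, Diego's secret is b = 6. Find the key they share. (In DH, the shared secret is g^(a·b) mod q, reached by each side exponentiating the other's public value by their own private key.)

4

Chen sends A = g^a mod q = 13^18 mod 113.
13^1 ≡ 13 (mod 113)
13^2 = (13^1)^2 ≡ 13^2 = 169 ≡ 56 (mod 113)
13^4 = (13^2)^2 ≡ 56^2 = 3136 ≡ 85 (mod 113)
13^8 = (13^4)^2 ≡ 85^2 = 7225 ≡ 106 (mod 113)
13^16 = (13^8)^2 ≡ 106^2 = 11236 ≡ 49 (mod 113)
13^18 = 13^16 · 13^2 ≡ 49 · 56 ≡ 32 (mod 113).
So A = 32. Diego then computes K = A^b mod q = 32^6 mod 113.
32^1 ≡ 32 (mod 113)
32^2 = (32^1)^2 ≡ 32^2 = 1024 ≡ 7 (mod 113)
32^4 = (32^2)^2 ≡ 7^2 = 49 ≡ 49 (mod 113)
32^6 = 32^4 · 32^2 ≡ 49 · 7 ≡ 4 (mod 113).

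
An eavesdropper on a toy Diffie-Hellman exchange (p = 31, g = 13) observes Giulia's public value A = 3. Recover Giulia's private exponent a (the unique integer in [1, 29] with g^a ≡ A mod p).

11

Try successive powers of 13 modulo 31:
13^1 ≡ 13
13^2 ≡ 14
13^3 ≡ 27
13^4 ≡ 10
13^5 ≡ 6
13^6 ≡ 16
13^7 ≡ 22
13^8 ≡ 7
13^9 ≡ 29
13^10 ≡ 5
13^11 ≡ 3
Found: a = 11.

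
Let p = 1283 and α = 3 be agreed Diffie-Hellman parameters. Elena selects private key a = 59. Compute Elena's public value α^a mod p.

848

Public value = 3^59 mod 1283.
3^1 ≡ 3 (mod 1283)
3^2 = (3^1)^2 ≡ 3^2 = 9 ≡ 9 (mod 1283)
3^4 = (3^2)^2 ≡ 9^2 = 81 ≡ 81 (mod 1283)
3^8 = (3^4)^2 ≡ 81^2 = 6561 ≡ 146 (mod 1283)
3^16 = (3^8)^2 ≡ 146^2 = 21316 ≡ 788 (mod 1283)
3^32 = (3^16)^2 ≡ 788^2 = 620944 ≡ 1255 (mod 1283)
3^59 = 3^32 · 3^16 · 3^8 · 3^2 · 3^1 ≡ 1255 · 788 · 146 · 9 · 3 ≡ 848 (mod 1283).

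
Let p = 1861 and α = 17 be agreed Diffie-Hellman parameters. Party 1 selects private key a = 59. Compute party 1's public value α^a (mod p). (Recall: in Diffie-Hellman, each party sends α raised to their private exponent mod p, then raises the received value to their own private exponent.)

Public value = 17^59 (mod 1861).
17^1 ≡ 17 (mod 1861)
17^2 = (17^1)^2 ≡ 17^2 = 289 ≡ 289 (mod 1861)
17^4 = (17^2)^2 ≡ 289^2 = 83521 ≡ 1637 (mod 1861)
17^8 = (17^4)^2 ≡ 1637^2 = 2679769 ≡ 1790 (mod 1861)
17^16 = (17^8)^2 ≡ 1790^2 = 3204100 ≡ 1319 (mod 1861)
17^32 = (17^16)^2 ≡ 1319^2 = 1739761 ≡ 1587 (mod 1861)
17^59 = 17^32 · 17^16 · 17^8 · 17^2 · 17^1 ≡ 1587 · 1319 · 1790 · 289 · 17 ≡ 209 (mod 1861).

209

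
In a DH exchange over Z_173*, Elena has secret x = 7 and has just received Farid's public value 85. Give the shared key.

14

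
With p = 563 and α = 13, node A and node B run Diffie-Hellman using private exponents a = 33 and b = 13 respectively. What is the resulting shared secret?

351

Node B sends B = α^b mod p = 13^13 mod 563.
13^1 ≡ 13 (mod 563)
13^2 = (13^1)^2 ≡ 13^2 = 169 ≡ 169 (mod 563)
13^4 = (13^2)^2 ≡ 169^2 = 28561 ≡ 411 (mod 563)
13^8 = (13^4)^2 ≡ 411^2 = 168921 ≡ 21 (mod 563)
13^13 = 13^8 · 13^4 · 13^1 ≡ 21 · 411 · 13 ≡ 166 (mod 563).
So B = 166. Node A then computes K = B^a mod p = 166^33 mod 563.
166^1 ≡ 166 (mod 563)
166^2 = (166^1)^2 ≡ 166^2 = 27556 ≡ 532 (mod 563)
166^4 = (166^2)^2 ≡ 532^2 = 283024 ≡ 398 (mod 563)
166^8 = (166^4)^2 ≡ 398^2 = 158404 ≡ 201 (mod 563)
166^16 = (166^8)^2 ≡ 201^2 = 40401 ≡ 428 (mod 563)
166^32 = (166^16)^2 ≡ 428^2 = 183184 ≡ 209 (mod 563)
166^33 = 166^32 · 166^1 ≡ 209 · 166 ≡ 351 (mod 563).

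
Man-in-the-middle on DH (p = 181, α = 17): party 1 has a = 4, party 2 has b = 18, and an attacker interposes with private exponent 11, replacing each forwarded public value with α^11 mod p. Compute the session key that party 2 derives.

180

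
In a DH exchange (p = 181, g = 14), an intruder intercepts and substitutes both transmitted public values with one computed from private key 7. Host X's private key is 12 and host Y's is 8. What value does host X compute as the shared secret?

82

Host X receives an intruder's public value M = 14^7 mod 181 instead of the honest one.
14^1 ≡ 14 (mod 181)
14^2 = (14^1)^2 ≡ 14^2 = 196 ≡ 15 (mod 181)
14^4 = (14^2)^2 ≡ 15^2 = 225 ≡ 44 (mod 181)
14^7 = 14^4 · 14^2 · 14^1 ≡ 44 · 15 · 14 ≡ 9 (mod 181).
So M = 9. Host X computes K = M^12 mod 181.
9^1 ≡ 9 (mod 181)
9^2 = (9^1)^2 ≡ 9^2 = 81 ≡ 81 (mod 181)
9^4 = (9^2)^2 ≡ 81^2 = 6561 ≡ 45 (mod 181)
9^8 = (9^4)^2 ≡ 45^2 = 2025 ≡ 34 (mod 181)
9^12 = 9^8 · 9^4 ≡ 34 · 45 ≡ 82 (mod 181).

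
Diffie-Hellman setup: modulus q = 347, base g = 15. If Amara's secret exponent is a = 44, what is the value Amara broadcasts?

Public value = 15^44 mod 347.
15^1 ≡ 15 (mod 347)
15^2 = (15^1)^2 ≡ 15^2 = 225 ≡ 225 (mod 347)
15^4 = (15^2)^2 ≡ 225^2 = 50625 ≡ 310 (mod 347)
15^8 = (15^4)^2 ≡ 310^2 = 96100 ≡ 328 (mod 347)
15^16 = (15^8)^2 ≡ 328^2 = 107584 ≡ 14 (mod 347)
15^32 = (15^16)^2 ≡ 14^2 = 196 ≡ 196 (mod 347)
15^44 = 15^32 · 15^8 · 15^4 ≡ 196 · 328 · 310 ≡ 29 (mod 347).

29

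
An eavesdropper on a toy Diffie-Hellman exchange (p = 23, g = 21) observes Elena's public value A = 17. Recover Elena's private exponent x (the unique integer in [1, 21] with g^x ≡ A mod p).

Try successive powers of 21 modulo 23:
21^1 ≡ 21
21^2 ≡ 4
21^3 ≡ 15
21^4 ≡ 16
21^5 ≡ 14
21^6 ≡ 18
21^7 ≡ 10
21^8 ≡ 3
21^9 ≡ 17
Found: x = 9.

9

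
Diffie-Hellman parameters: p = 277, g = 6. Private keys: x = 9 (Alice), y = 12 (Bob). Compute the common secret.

175

Bob sends B = g^y mod p = 6^12 mod 277.
6^1 ≡ 6 (mod 277)
6^2 = (6^1)^2 ≡ 6^2 = 36 ≡ 36 (mod 277)
6^4 = (6^2)^2 ≡ 36^2 = 1296 ≡ 188 (mod 277)
6^8 = (6^4)^2 ≡ 188^2 = 35344 ≡ 165 (mod 277)
6^12 = 6^8 · 6^4 ≡ 165 · 188 ≡ 273 (mod 277).
So B = 273. Alice then computes K = B^x mod p = 273^9 mod 277.
273^1 ≡ 273 (mod 277)
273^2 = (273^1)^2 ≡ 273^2 = 74529 ≡ 16 (mod 277)
273^4 = (273^2)^2 ≡ 16^2 = 256 ≡ 256 (mod 277)
273^8 = (273^4)^2 ≡ 256^2 = 65536 ≡ 164 (mod 277)
273^9 = 273^8 · 273^1 ≡ 164 · 273 ≡ 175 (mod 277).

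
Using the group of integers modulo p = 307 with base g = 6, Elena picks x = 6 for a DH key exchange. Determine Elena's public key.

299

Public value = 6^6 (mod 307).
6^1 ≡ 6 (mod 307)
6^2 = (6^1)^2 ≡ 6^2 = 36 ≡ 36 (mod 307)
6^4 = (6^2)^2 ≡ 36^2 = 1296 ≡ 68 (mod 307)
6^6 = 6^4 · 6^2 ≡ 68 · 36 ≡ 299 (mod 307).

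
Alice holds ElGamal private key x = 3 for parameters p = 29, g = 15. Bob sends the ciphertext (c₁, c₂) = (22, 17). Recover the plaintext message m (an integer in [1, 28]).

15

Shared mask s = c₁^x mod p = 22^3 mod 29.
22^1 ≡ 22 (mod 29)
22^2 = (22^1)^2 ≡ 22^2 = 484 ≡ 20 (mod 29)
22^3 = 22^2 · 22^1 ≡ 20 · 22 ≡ 5 (mod 29).
So s = 5; s⁻¹ ≡ 6 (mod 29).
m = c₂ · s⁻¹ mod 29 = 17 · 6 mod 29 = 15.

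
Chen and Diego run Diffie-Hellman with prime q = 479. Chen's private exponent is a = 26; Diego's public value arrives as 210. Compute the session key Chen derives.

327

Shared key K = 210^26 mod 479.
210^1 ≡ 210 (mod 479)
210^2 = (210^1)^2 ≡ 210^2 = 44100 ≡ 32 (mod 479)
210^4 = (210^2)^2 ≡ 32^2 = 1024 ≡ 66 (mod 479)
210^8 = (210^4)^2 ≡ 66^2 = 4356 ≡ 45 (mod 479)
210^16 = (210^8)^2 ≡ 45^2 = 2025 ≡ 109 (mod 479)
210^26 = 210^16 · 210^8 · 210^2 ≡ 109 · 45 · 32 ≡ 327 (mod 479).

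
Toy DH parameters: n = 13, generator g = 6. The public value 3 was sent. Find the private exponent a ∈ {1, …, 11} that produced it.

Try successive powers of 6 modulo 13:
6^1 ≡ 6
6^2 ≡ 10
6^3 ≡ 8
6^4 ≡ 9
6^5 ≡ 2
6^6 ≡ 12
6^7 ≡ 7
6^8 ≡ 3
Found: a = 8.

8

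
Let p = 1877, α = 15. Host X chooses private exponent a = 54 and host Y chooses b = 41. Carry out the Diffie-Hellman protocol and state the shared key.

493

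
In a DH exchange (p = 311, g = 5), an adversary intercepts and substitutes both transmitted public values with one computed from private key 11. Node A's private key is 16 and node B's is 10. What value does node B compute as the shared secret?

Node B receives an adversary's public value M = 5^11 mod 311 instead of the honest one.
5^1 ≡ 5 (mod 311)
5^2 = (5^1)^2 ≡ 5^2 = 25 ≡ 25 (mod 311)
5^4 = (5^2)^2 ≡ 25^2 = 625 ≡ 3 (mod 311)
5^8 = (5^4)^2 ≡ 3^2 = 9 ≡ 9 (mod 311)
5^11 = 5^8 · 5^2 · 5^1 ≡ 9 · 25 · 5 ≡ 192 (mod 311).
So M = 192. Node B computes K = M^10 mod 311.
192^1 ≡ 192 (mod 311)
192^2 = (192^1)^2 ≡ 192^2 = 36864 ≡ 166 (mod 311)
192^4 = (192^2)^2 ≡ 166^2 = 27556 ≡ 188 (mod 311)
192^8 = (192^4)^2 ≡ 188^2 = 35344 ≡ 201 (mod 311)
192^10 = 192^8 · 192^2 ≡ 201 · 166 ≡ 89 (mod 311).

89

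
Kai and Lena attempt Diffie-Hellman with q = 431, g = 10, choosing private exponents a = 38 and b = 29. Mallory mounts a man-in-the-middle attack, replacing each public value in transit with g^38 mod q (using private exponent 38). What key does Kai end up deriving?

99

Kai receives Mallory's public value M = 10^38 mod 431 instead of the honest one.
10^1 ≡ 10 (mod 431)
10^2 = (10^1)^2 ≡ 10^2 = 100 ≡ 100 (mod 431)
10^4 = (10^2)^2 ≡ 100^2 = 10000 ≡ 87 (mod 431)
10^8 = (10^4)^2 ≡ 87^2 = 7569 ≡ 242 (mod 431)
10^16 = (10^8)^2 ≡ 242^2 = 58564 ≡ 379 (mod 431)
10^32 = (10^16)^2 ≡ 379^2 = 143641 ≡ 118 (mod 431)
10^38 = 10^32 · 10^4 · 10^2 ≡ 118 · 87 · 100 ≡ 389 (mod 431).
So M = 389. Kai computes K = M^38 mod 431.
389^1 ≡ 389 (mod 431)
389^2 = (389^1)^2 ≡ 389^2 = 151321 ≡ 40 (mod 431)
389^4 = (389^2)^2 ≡ 40^2 = 1600 ≡ 307 (mod 431)
389^8 = (389^4)^2 ≡ 307^2 = 94249 ≡ 291 (mod 431)
389^16 = (389^8)^2 ≡ 291^2 = 84681 ≡ 205 (mod 431)
389^32 = (389^16)^2 ≡ 205^2 = 42025 ≡ 218 (mod 431)
389^38 = 389^32 · 389^4 · 389^2 ≡ 218 · 307 · 40 ≡ 99 (mod 431).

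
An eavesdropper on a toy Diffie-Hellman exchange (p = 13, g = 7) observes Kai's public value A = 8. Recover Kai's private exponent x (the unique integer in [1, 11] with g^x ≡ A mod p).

Try successive powers of 7 modulo 13:
7^1 ≡ 7
7^2 ≡ 10
7^3 ≡ 5
7^4 ≡ 9
7^5 ≡ 11
7^6 ≡ 12
7^7 ≡ 6
7^8 ≡ 3
7^9 ≡ 8
Found: x = 9.

9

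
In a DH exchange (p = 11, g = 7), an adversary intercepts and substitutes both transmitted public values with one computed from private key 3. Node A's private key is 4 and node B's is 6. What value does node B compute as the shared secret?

9

Node B receives an adversary's public value M = 7^3 mod 11 instead of the honest one.
7^1 ≡ 7 (mod 11)
7^2 = (7^1)^2 ≡ 7^2 = 49 ≡ 5 (mod 11)
7^3 = 7^2 · 7^1 ≡ 5 · 7 ≡ 2 (mod 11).
So M = 2. Node B computes K = M^6 mod 11.
2^1 ≡ 2 (mod 11)
2^2 = (2^1)^2 ≡ 2^2 = 4 ≡ 4 (mod 11)
2^4 = (2^2)^2 ≡ 4^2 = 16 ≡ 5 (mod 11)
2^6 = 2^4 · 2^2 ≡ 5 · 4 ≡ 9 (mod 11).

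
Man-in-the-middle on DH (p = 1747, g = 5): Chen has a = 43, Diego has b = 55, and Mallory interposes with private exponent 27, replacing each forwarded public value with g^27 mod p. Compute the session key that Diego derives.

Diego receives Mallory's public value M = 5^27 mod 1747 instead of the honest one.
5^1 ≡ 5 (mod 1747)
5^2 = (5^1)^2 ≡ 5^2 = 25 ≡ 25 (mod 1747)
5^4 = (5^2)^2 ≡ 25^2 = 625 ≡ 625 (mod 1747)
5^8 = (5^4)^2 ≡ 625^2 = 390625 ≡ 1044 (mod 1747)
5^16 = (5^8)^2 ≡ 1044^2 = 1089936 ≡ 1555 (mod 1747)
5^27 = 5^16 · 5^8 · 5^2 · 5^1 ≡ 1555 · 1044 · 25 · 5 ≡ 1221 (mod 1747).
So M = 1221. Diego computes K = M^55 mod 1747.
1221^1 ≡ 1221 (mod 1747)
1221^2 = (1221^1)^2 ≡ 1221^2 = 1490841 ≡ 650 (mod 1747)
1221^4 = (1221^2)^2 ≡ 650^2 = 422500 ≡ 1473 (mod 1747)
1221^8 = (1221^4)^2 ≡ 1473^2 = 2169729 ≡ 1702 (mod 1747)
1221^16 = (1221^8)^2 ≡ 1702^2 = 2896804 ≡ 278 (mod 1747)
1221^32 = (1221^16)^2 ≡ 278^2 = 77284 ≡ 416 (mod 1747)
1221^55 = 1221^32 · 1221^16 · 1221^4 · 1221^2 · 1221^1 ≡ 416 · 278 · 1473 · 650 · 1221 ≡ 747 (mod 1747).

747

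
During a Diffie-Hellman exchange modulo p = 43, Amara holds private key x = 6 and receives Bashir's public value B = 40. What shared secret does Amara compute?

41

Shared key K = 40^6 mod 43.
40^1 ≡ 40 (mod 43)
40^2 = (40^1)^2 ≡ 40^2 = 1600 ≡ 9 (mod 43)
40^4 = (40^2)^2 ≡ 9^2 = 81 ≡ 38 (mod 43)
40^6 = 40^4 · 40^2 ≡ 38 · 9 ≡ 41 (mod 43).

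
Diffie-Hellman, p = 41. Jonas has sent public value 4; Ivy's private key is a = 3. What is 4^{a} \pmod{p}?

23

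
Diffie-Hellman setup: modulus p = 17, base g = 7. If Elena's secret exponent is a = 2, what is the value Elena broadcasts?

15

Public value = 7^2 mod 17.
7^1 ≡ 7 (mod 17)
7^2 = (7^1)^2 ≡ 7^2 = 49 ≡ 15 (mod 17)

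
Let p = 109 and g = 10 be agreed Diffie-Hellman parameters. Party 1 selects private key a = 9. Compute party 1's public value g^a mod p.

101

Public value = 10^9 mod 109.
10^1 ≡ 10 (mod 109)
10^2 = (10^1)^2 ≡ 10^2 = 100 ≡ 100 (mod 109)
10^4 = (10^2)^2 ≡ 100^2 = 10000 ≡ 81 (mod 109)
10^8 = (10^4)^2 ≡ 81^2 = 6561 ≡ 21 (mod 109)
10^9 = 10^8 · 10^1 ≡ 21 · 10 ≡ 101 (mod 109).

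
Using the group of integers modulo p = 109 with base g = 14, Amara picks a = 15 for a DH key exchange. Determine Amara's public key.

55

Public value = 14^15 mod 109.
14^1 ≡ 14 (mod 109)
14^2 = (14^1)^2 ≡ 14^2 = 196 ≡ 87 (mod 109)
14^4 = (14^2)^2 ≡ 87^2 = 7569 ≡ 48 (mod 109)
14^8 = (14^4)^2 ≡ 48^2 = 2304 ≡ 15 (mod 109)
14^15 = 14^8 · 14^4 · 14^2 · 14^1 ≡ 15 · 48 · 87 · 14 ≡ 55 (mod 109).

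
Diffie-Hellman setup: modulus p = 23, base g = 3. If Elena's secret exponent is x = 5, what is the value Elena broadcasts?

Public value = 3^5 (mod 23).
3^1 ≡ 3 (mod 23)
3^2 = (3^1)^2 ≡ 3^2 = 9 ≡ 9 (mod 23)
3^4 = (3^2)^2 ≡ 9^2 = 81 ≡ 12 (mod 23)
3^5 = 3^4 · 3^1 ≡ 12 · 3 ≡ 13 (mod 23).

13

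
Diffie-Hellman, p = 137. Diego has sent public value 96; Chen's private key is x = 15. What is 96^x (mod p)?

10

Shared key K = 96^15 mod 137.
96^1 ≡ 96 (mod 137)
96^2 = (96^1)^2 ≡ 96^2 = 9216 ≡ 37 (mod 137)
96^4 = (96^2)^2 ≡ 37^2 = 1369 ≡ 136 (mod 137)
96^8 = (96^4)^2 ≡ 136^2 = 18496 ≡ 1 (mod 137)
96^15 = 96^8 · 96^4 · 96^2 · 96^1 ≡ 1 · 136 · 37 · 96 ≡ 10 (mod 137).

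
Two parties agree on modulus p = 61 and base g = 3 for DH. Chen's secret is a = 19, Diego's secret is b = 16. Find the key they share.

Diego sends B = g^b mod p = 3^16 mod 61.
3^1 ≡ 3 (mod 61)
3^2 = (3^1)^2 ≡ 3^2 = 9 ≡ 9 (mod 61)
3^4 = (3^2)^2 ≡ 9^2 = 81 ≡ 20 (mod 61)
3^8 = (3^4)^2 ≡ 20^2 = 400 ≡ 34 (mod 61)
3^16 = (3^8)^2 ≡ 34^2 = 1156 ≡ 58 (mod 61)
So B = 58. Chen then computes K = B^a mod p = 58^19 mod 61.
58^1 ≡ 58 (mod 61)
58^2 = (58^1)^2 ≡ 58^2 = 3364 ≡ 9 (mod 61)
58^4 = (58^2)^2 ≡ 9^2 = 81 ≡ 20 (mod 61)
58^8 = (58^4)^2 ≡ 20^2 = 400 ≡ 34 (mod 61)
58^16 = (58^8)^2 ≡ 34^2 = 1156 ≡ 58 (mod 61)
58^19 = 58^16 · 58^2 · 58^1 ≡ 58 · 9 · 58 ≡ 20 (mod 61).

20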